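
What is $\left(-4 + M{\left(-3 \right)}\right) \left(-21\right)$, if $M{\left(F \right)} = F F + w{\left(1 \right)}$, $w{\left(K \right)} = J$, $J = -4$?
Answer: $-21$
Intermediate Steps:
$w{\left(K \right)} = -4$
$M{\left(F \right)} = -4 + F^{2}$ ($M{\left(F \right)} = F F - 4 = F^{2} - 4 = -4 + F^{2}$)
$\left(-4 + M{\left(-3 \right)}\right) \left(-21\right) = \left(-4 - \left(4 - \left(-3\right)^{2}\right)\right) \left(-21\right) = \left(-4 + \left(-4 + 9\right)\right) \left(-21\right) = \left(-4 + 5\right) \left(-21\right) = 1 \left(-21\right) = -21$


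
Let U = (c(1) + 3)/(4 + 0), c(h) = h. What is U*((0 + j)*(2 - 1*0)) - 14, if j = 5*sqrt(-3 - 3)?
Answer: -14 + 10*I*sqrt(6) ≈ -14.0 + 24.495*I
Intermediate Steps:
j = 5*I*sqrt(6) (j = 5*sqrt(-6) = 5*(I*sqrt(6)) = 5*I*sqrt(6) ≈ 12.247*I)
U = 1 (U = (1 + 3)/(4 + 0) = 4/4 = 4*(1/4) = 1)
U*((0 + j)*(2 - 1*0)) - 14 = 1*((0 + 5*I*sqrt(6))*(2 - 1*0)) - 14 = 1*((5*I*sqrt(6))*(2 + 0)) - 14 = 1*((5*I*sqrt(6))*2) - 14 = 1*(10*I*sqrt(6)) - 14 = 10*I*sqrt(6) - 14 = -14 + 10*I*sqrt(6)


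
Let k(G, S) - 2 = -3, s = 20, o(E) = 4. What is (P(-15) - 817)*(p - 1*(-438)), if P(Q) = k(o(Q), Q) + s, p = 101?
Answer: -430122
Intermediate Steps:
k(G, S) = -1 (k(G, S) = 2 - 3 = -1)
P(Q) = 19 (P(Q) = -1 + 20 = 19)
(P(-15) - 817)*(p - 1*(-438)) = (19 - 817)*(101 - 1*(-438)) = -798*(101 + 438) = -798*539 = -430122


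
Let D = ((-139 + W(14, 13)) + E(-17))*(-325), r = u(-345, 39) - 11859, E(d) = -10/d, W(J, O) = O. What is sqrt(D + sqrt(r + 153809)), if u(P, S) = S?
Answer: sqrt(11779300 + 289*sqrt(141989))/17 ≈ 202.82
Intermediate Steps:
r = -11820 (r = 39 - 11859 = -11820)
D = 692900/17 (D = ((-139 + 13) - 10/(-17))*(-325) = (-126 - 10*(-1/17))*(-325) = (-126 + 10/17)*(-325) = -2132/17*(-325) = 692900/17 ≈ 40759.)
sqrt(D + sqrt(r + 153809)) = sqrt(692900/17 + sqrt(-11820 + 153809)) = sqrt(692900/17 + sqrt(141989))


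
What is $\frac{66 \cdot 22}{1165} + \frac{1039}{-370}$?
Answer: $- \frac{134639}{86210} \approx -1.5618$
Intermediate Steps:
$\frac{66 \cdot 22}{1165} + \frac{1039}{-370} = 1452 \cdot \frac{1}{1165} + 1039 \left(- \frac{1}{370}\right) = \frac{1452}{1165} - \frac{1039}{370} = - \frac{134639}{86210}$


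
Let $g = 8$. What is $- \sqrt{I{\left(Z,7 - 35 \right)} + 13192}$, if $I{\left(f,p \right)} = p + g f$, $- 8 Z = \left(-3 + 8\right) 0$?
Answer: $- 2 \sqrt{3291} \approx -114.73$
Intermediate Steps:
$Z = 0$ ($Z = - \frac{\left(-3 + 8\right) 0}{8} = - \frac{5 \cdot 0}{8} = \left(- \frac{1}{8}\right) 0 = 0$)
$I{\left(f,p \right)} = p + 8 f$
$- \sqrt{I{\left(Z,7 - 35 \right)} + 13192} = - \sqrt{\left(\left(7 - 35\right) + 8 \cdot 0\right) + 13192} = - \sqrt{\left(\left(7 - 35\right) + 0\right) + 13192} = - \sqrt{\left(-28 + 0\right) + 13192} = - \sqrt{-28 + 13192} = - \sqrt{13164} = - 2 \sqrt{3291}$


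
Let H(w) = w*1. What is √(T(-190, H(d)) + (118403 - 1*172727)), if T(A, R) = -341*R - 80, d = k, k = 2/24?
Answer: I*√1959567/6 ≈ 233.31*I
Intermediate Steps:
k = 1/12 (k = 2*(1/24) = 1/12 ≈ 0.083333)
d = 1/12 ≈ 0.083333
H(w) = w
T(A, R) = -80 - 341*R
√(T(-190, H(d)) + (118403 - 1*172727)) = √((-80 - 341*1/12) + (118403 - 1*172727)) = √((-80 - 341/12) + (118403 - 172727)) = √(-1301/12 - 54324) = √(-653189/12) = I*√1959567/6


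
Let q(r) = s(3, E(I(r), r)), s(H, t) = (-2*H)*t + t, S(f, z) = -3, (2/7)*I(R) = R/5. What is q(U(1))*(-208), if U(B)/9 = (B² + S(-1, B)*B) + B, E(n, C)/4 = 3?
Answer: 12480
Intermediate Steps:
I(R) = 7*R/10 (I(R) = 7*(R/5)/2 = 7*R/10)
E(n, C) = 12 (E(n, C) = 4*3 = 12)
U(B) = -18*B + 9*B² (U(B) = 9*((B² - 3*B) + B) = 9*(B² - 2*B) = -18*B + 9*B²)
s(H, t) = t - 2*H*t (s(H, t) = -2*H*t + t = t - 2*H*t)
q(r) = -60 (q(r) = 12*(1 - 2*3) = 12*(1 - 6) = 12*(-5) = -60)
q(U(1))*(-208) = -60*(-208) = 12480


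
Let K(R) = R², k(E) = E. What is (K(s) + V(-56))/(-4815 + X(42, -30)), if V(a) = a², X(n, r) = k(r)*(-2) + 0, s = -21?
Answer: -3577/4755 ≈ -0.75226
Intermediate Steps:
X(n, r) = -2*r (X(n, r) = r*(-2) + 0 = -2*r + 0 = -2*r)
(K(s) + V(-56))/(-4815 + X(42, -30)) = ((-21)² + (-56)²)/(-4815 - 2*(-30)) = (441 + 3136)/(-4815 + 60) = 3577/(-4755) = 3577*(-1/4755) = -3577/4755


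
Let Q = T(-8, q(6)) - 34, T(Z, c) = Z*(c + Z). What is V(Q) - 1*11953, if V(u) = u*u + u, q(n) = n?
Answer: -11647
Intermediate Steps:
T(Z, c) = Z*(Z + c)
Q = -18 (Q = -8*(-8 + 6) - 34 = -8*(-2) - 34 = 16 - 34 = -18)
V(u) = u + u² (V(u) = u² + u = u + u²)
V(Q) - 1*11953 = -18*(1 - 18) - 1*11953 = -18*(-17) - 11953 = 306 - 11953 = -11647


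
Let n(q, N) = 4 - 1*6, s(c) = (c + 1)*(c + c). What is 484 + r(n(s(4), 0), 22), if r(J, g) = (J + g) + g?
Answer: 526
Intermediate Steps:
s(c) = 2*c*(1 + c) (s(c) = (1 + c)*(2*c) = 2*c*(1 + c))
n(q, N) = -2 (n(q, N) = 4 - 6 = -2)
r(J, g) = J + 2*g
484 + r(n(s(4), 0), 22) = 484 + (-2 + 2*22) = 484 + (-2 + 44) = 484 + 42 = 526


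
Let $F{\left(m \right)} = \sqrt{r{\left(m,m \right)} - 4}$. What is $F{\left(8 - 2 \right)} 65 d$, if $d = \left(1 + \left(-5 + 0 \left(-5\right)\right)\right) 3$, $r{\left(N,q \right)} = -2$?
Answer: $- 780 i \sqrt{6} \approx - 1910.6 i$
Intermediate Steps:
$d = -12$ ($d = \left(1 + \left(-5 + 0\right)\right) 3 = \left(1 - 5\right) 3 = \left(-4\right) 3 = -12$)
$F{\left(m \right)} = i \sqrt{6}$ ($F{\left(m \right)} = \sqrt{-2 - 4} = \sqrt{-6} = i \sqrt{6}$)
$F{\left(8 - 2 \right)} 65 d = i \sqrt{6} \cdot 65 \left(-12\right) = 65 i \sqrt{6} \left(-12\right) = - 780 i \sqrt{6}$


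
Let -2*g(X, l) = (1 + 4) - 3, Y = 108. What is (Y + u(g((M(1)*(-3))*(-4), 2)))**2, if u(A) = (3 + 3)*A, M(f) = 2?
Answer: 10404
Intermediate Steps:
g(X, l) = -1 (g(X, l) = -((1 + 4) - 3)/2 = -(5 - 3)/2 = -1/2*2 = -1)
u(A) = 6*A
(Y + u(g((M(1)*(-3))*(-4), 2)))**2 = (108 + 6*(-1))**2 = (108 - 6)**2 = 102**2 = 10404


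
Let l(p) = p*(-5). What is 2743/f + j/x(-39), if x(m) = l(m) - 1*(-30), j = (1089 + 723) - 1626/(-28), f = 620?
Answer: 276363/21700 ≈ 12.736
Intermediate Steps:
l(p) = -5*p
j = 26181/14 (j = 1812 - 1626*(-1/28) = 1812 + 813/14 = 26181/14 ≈ 1870.1)
x(m) = 30 - 5*m (x(m) = -5*m - 1*(-30) = -5*m + 30 = 30 - 5*m)
2743/f + j/x(-39) = 2743/620 + 26181/(14*(30 - 5*(-39))) = 2743*(1/620) + 26181/(14*(30 + 195)) = 2743/620 + (26181/14)/225 = 2743/620 + (26181/14)*(1/225) = 2743/620 + 2909/350 = 276363/21700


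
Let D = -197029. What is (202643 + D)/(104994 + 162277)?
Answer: 5614/267271 ≈ 0.021005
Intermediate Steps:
(202643 + D)/(104994 + 162277) = (202643 - 197029)/(104994 + 162277) = 5614/267271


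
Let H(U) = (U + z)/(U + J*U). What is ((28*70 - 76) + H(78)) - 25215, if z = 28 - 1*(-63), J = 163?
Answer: -22957691/984 ≈ -23331.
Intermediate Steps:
z = 91 (z = 28 + 63 = 91)
H(U) = (91 + U)/(164*U) (H(U) = (U + 91)/(U + 163*U) = (91 + U)/((164*U)) = (91 + U)*(1/(164*U)) = (91 + U)/(164*U))
((28*70 - 76) + H(78)) - 25215 = ((28*70 - 76) + (1/164)*(91 + 78)/78) - 25215 = ((1960 - 76) + (1/164)*(1/78)*169) - 25215 = (1884 + 13/984) - 25215 = 1853869/984 - 25215 = -22957691/984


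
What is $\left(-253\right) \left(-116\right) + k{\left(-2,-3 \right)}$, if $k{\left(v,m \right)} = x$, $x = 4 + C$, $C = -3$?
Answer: $29349$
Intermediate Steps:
$x = 1$ ($x = 4 - 3 = 1$)
$k{\left(v,m \right)} = 1$
$\left(-253\right) \left(-116\right) + k{\left(-2,-3 \right)} = \left(-253\right) \left(-116\right) + 1 = 29348 + 1 = 29349$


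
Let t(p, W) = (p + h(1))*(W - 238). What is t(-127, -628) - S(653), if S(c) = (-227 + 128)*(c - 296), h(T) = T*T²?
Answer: 144459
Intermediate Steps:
h(T) = T³
t(p, W) = (1 + p)*(-238 + W) (t(p, W) = (p + 1³)*(W - 238) = (p + 1)*(-238 + W) = (1 + p)*(-238 + W))
S(c) = 29304 - 99*c (S(c) = -99*(-296 + c) = 29304 - 99*c)
t(-127, -628) - S(653) = (-238 - 628 - 238*(-127) - 628*(-127)) - (29304 - 99*653) = (-238 - 628 + 30226 + 79756) - (29304 - 64647) = 109116 - 1*(-35343) = 109116 + 35343 = 144459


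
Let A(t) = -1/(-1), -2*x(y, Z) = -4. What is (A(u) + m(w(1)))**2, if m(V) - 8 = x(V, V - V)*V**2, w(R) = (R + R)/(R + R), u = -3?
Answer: 121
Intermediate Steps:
x(y, Z) = 2 (x(y, Z) = -1/2*(-4) = 2)
w(R) = 1 (w(R) = (2*R)/((2*R)) = (2*R)*(1/(2*R)) = 1)
m(V) = 8 + 2*V**2
A(t) = 1 (A(t) = -1*(-1) = 1)
(A(u) + m(w(1)))**2 = (1 + (8 + 2*1**2))**2 = (1 + (8 + 2*1))**2 = (1 + (8 + 2))**2 = (1 + 10)**2 = 11**2 = 121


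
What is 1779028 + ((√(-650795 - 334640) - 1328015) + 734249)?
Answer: 1185262 + I*√985435 ≈ 1.1853e+6 + 992.69*I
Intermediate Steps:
1779028 + ((√(-650795 - 334640) - 1328015) + 734249) = 1779028 + ((√(-985435) - 1328015) + 734249) = 1779028 + ((I*√985435 - 1328015) + 734249) = 1779028 + ((-1328015 + I*√985435) + 734249) = 1779028 + (-593766 + I*√985435) = 1185262 + I*√985435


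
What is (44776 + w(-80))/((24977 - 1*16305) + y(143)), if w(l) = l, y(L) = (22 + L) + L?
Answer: 11174/2245 ≈ 4.9773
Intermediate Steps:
y(L) = 22 + 2*L
(44776 + w(-80))/((24977 - 1*16305) + y(143)) = (44776 - 80)/((24977 - 1*16305) + (22 + 2*143)) = 44696/((24977 - 16305) + (22 + 286)) = 44696/(8672 + 308) = 44696/8980 = 44696*(1/8980) = 11174/2245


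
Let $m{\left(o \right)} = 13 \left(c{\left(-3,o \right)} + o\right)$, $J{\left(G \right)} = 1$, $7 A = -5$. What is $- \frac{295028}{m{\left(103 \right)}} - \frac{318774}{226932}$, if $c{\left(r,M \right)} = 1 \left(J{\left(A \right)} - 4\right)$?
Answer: $- \frac{2806904179}{12292150} \approx -228.35$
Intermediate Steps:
$A = - \frac{5}{7}$ ($A = \frac{1}{7} \left(-5\right) = - \frac{5}{7} \approx -0.71429$)
$c{\left(r,M \right)} = -3$ ($c{\left(r,M \right)} = 1 \left(1 - 4\right) = 1 \left(-3\right) = -3$)
$m{\left(o \right)} = -39 + 13 o$ ($m{\left(o \right)} = 13 \left(-3 + o\right) = -39 + 13 o$)
$- \frac{295028}{m{\left(103 \right)}} - \frac{318774}{226932} = - \frac{295028}{-39 + 13 \cdot 103} - \frac{318774}{226932} = - \frac{295028}{-39 + 1339} - \frac{53129}{37822} = - \frac{295028}{1300} - \frac{53129}{37822} = \left(-295028\right) \frac{1}{1300} - \frac{53129}{37822} = - \frac{73757}{325} - \frac{53129}{37822} = - \frac{2806904179}{12292150}$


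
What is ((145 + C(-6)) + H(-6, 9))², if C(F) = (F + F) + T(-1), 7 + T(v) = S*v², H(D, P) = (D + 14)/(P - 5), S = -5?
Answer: 15129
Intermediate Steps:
H(D, P) = (14 + D)/(-5 + P)
T(v) = -7 - 5*v²
C(F) = -12 + 2*F (C(F) = (F + F) + (-7 - 5*(-1)²) = 2*F + (-7 - 5*1) = 2*F + (-7 - 5) = 2*F - 12 = -12 + 2*F)
((145 + C(-6)) + H(-6, 9))² = ((145 + (-12 + 2*(-6))) + (14 - 6)/(-5 + 9))² = ((145 + (-12 - 12)) + 8/4)² = ((145 - 24) + (¼)*8)² = (121 + 2)² = 123² = 15129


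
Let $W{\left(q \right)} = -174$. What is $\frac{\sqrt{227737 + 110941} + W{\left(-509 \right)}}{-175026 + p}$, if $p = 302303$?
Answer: $- \frac{174}{127277} + \frac{\sqrt{338678}}{127277} \approx 0.0032053$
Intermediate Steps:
$\frac{\sqrt{227737 + 110941} + W{\left(-509 \right)}}{-175026 + p} = \frac{\sqrt{227737 + 110941} - 174}{-175026 + 302303} = \frac{\sqrt{338678} - 174}{127277} = \left(-174 + \sqrt{338678}\right) \frac{1}{127277} = - \frac{174}{127277} + \frac{\sqrt{338678}}{127277}$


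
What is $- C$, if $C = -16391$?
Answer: $16391$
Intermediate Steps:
$- C = \left(-1\right) \left(-16391\right) = 16391$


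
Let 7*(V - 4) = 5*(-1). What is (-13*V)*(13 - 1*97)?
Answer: 3588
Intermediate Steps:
V = 23/7 (V = 4 + (5*(-1))/7 = 4 + (1/7)*(-5) = 4 - 5/7 = 23/7 ≈ 3.2857)
(-13*V)*(13 - 1*97) = (-13*23/7)*(13 - 1*97) = -299*(13 - 97)/7 = -299/7*(-84) = 3588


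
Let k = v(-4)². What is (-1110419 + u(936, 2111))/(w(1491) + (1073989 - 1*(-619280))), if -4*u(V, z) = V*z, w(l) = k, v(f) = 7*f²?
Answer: -1604393/1705813 ≈ -0.94054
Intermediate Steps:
k = 12544 (k = (7*(-4)²)² = (7*16)² = 112² = 12544)
w(l) = 12544
u(V, z) = -V*z/4
(-1110419 + u(936, 2111))/(w(1491) + (1073989 - 1*(-619280))) = (-1110419 - ¼*936*2111)/(12544 + (1073989 - 1*(-619280))) = (-1110419 - 493974)/(12544 + (1073989 + 619280)) = -1604393/(12544 + 1693269) = -1604393/1705813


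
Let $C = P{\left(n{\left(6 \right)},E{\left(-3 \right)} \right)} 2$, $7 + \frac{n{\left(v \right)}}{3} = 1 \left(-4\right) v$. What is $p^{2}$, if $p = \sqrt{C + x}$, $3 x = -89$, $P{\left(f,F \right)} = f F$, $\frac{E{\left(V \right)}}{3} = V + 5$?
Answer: $- \frac{3437}{3} \approx -1145.7$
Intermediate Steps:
$E{\left(V \right)} = 15 + 3 V$ ($E{\left(V \right)} = 3 \left(V + 5\right) = 3 \left(5 + V\right) = 15 + 3 V$)
$n{\left(v \right)} = -21 - 12 v$ ($n{\left(v \right)} = -21 + 3 \cdot 1 \left(-4\right) v = -21 + 3 \left(- 4 v\right) = -21 - 12 v$)
$P{\left(f,F \right)} = F f$
$x = - \frac{89}{3}$ ($x = \frac{1}{3} \left(-89\right) = - \frac{89}{3} \approx -29.667$)
$C = -1116$ ($C = \left(15 + 3 \left(-3\right)\right) \left(-21 - 72\right) 2 = \left(15 - 9\right) \left(-21 - 72\right) 2 = 6 \left(-93\right) 2 = \left(-558\right) 2 = -1116$)
$p = \frac{i \sqrt{10311}}{3}$ ($p = \sqrt{-1116 - \frac{89}{3}} = \sqrt{- \frac{3437}{3}} = \frac{i \sqrt{10311}}{3} \approx 33.848 i$)
$p^{2} = \left(\frac{i \sqrt{10311}}{3}\right)^{2} = - \frac{3437}{3}$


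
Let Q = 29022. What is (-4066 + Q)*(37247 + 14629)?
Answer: 1294617456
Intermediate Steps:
(-4066 + Q)*(37247 + 14629) = (-4066 + 29022)*(37247 + 14629) = 24956*51876 = 1294617456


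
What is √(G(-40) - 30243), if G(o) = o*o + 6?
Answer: I*√28637 ≈ 169.22*I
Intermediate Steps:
G(o) = 6 + o² (G(o) = o² + 6 = 6 + o²)
√(G(-40) - 30243) = √((6 + (-40)²) - 30243) = √((6 + 1600) - 30243) = √(1606 - 30243) = √(-28637) = I*√28637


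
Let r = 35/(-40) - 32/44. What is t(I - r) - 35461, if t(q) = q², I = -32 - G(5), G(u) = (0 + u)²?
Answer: -250844359/7744 ≈ -32392.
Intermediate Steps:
r = -141/88 (r = 35*(-1/40) - 32*1/44 = -7/8 - 8/11 = -141/88 ≈ -1.6023)
G(u) = u²
I = -57 (I = -32 - 1*5² = -32 - 1*25 = -32 - 25 = -57)
t(I - r) - 35461 = (-57 - 1*(-141/88))² - 35461 = (-57 + 141/88)² - 35461 = (-4875/88)² - 35461 = 23765625/7744 - 35461 = -250844359/7744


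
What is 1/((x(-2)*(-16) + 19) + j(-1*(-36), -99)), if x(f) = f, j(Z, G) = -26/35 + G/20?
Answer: 140/6343 ≈ 0.022072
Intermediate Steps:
j(Z, G) = -26/35 + G/20 (j(Z, G) = -26*1/35 + G*(1/20) = -26/35 + G/20)
1/((x(-2)*(-16) + 19) + j(-1*(-36), -99)) = 1/((-2*(-16) + 19) + (-26/35 + (1/20)*(-99))) = 1/((32 + 19) + (-26/35 - 99/20)) = 1/(51 - 797/140) = 1/(6343/140) = 140/6343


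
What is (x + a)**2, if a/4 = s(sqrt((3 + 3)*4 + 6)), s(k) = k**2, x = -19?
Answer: 10201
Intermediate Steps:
a = 120 (a = 4*(sqrt((3 + 3)*4 + 6))**2 = 4*(sqrt(6*4 + 6))**2 = 4*(sqrt(24 + 6))**2 = 4*(sqrt(30))**2 = 4*30 = 120)
(x + a)**2 = (-19 + 120)**2 = 101**2 = 10201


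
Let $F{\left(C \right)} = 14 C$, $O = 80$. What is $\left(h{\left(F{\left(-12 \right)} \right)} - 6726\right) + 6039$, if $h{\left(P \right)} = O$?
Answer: $-607$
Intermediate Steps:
$h{\left(P \right)} = 80$
$\left(h{\left(F{\left(-12 \right)} \right)} - 6726\right) + 6039 = \left(80 - 6726\right) + 6039 = -6646 + 6039 = -607$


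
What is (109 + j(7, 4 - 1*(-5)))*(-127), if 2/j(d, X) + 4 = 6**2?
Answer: -221615/16 ≈ -13851.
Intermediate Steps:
j(d, X) = 1/16 (j(d, X) = 2/(-4 + 6**2) = 2/(-4 + 36) = 2/32 = 2*(1/32) = 1/16)
(109 + j(7, 4 - 1*(-5)))*(-127) = (109 + 1/16)*(-127) = (1745/16)*(-127) = -221615/16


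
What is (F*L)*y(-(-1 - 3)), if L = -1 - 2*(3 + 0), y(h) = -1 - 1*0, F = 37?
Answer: 259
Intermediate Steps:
y(h) = -1 (y(h) = -1 + 0 = -1)
L = -7 (L = -1 - 2*3 = -1 - 6 = -7)
(F*L)*y(-(-1 - 3)) = (37*(-7))*(-1) = -259*(-1) = 259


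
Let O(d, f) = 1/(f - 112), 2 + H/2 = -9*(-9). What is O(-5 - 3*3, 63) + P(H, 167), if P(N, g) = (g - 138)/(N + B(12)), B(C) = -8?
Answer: 1271/7350 ≈ 0.17293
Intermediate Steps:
H = 158 (H = -4 + 2*(-9*(-9)) = -4 + 2*81 = -4 + 162 = 158)
O(d, f) = 1/(-112 + f)
P(N, g) = (-138 + g)/(-8 + N) (P(N, g) = (g - 138)/(N - 8) = (-138 + g)/(-8 + N))
O(-5 - 3*3, 63) + P(H, 167) = 1/(-112 + 63) + (-138 + 167)/(-8 + 158) = 1/(-49) + 29/150 = -1/49 + (1/150)*29 = -1/49 + 29/150 = 1271/7350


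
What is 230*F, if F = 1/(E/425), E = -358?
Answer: -48875/179 ≈ -273.04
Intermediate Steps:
F = -425/358 (F = 1/(-358/425) = -425/358 ≈ -1.1872)
230*F = 230*(-425/358) = -48875/179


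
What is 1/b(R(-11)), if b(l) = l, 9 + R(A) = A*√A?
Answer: I/(-9*I + 11*√11) ≈ -0.0063739 + 0.025838*I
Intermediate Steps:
R(A) = -9 + A^(3/2) (R(A) = -9 + A*√A = -9 + A^(3/2))
1/b(R(-11)) = 1/(-9 + (-11)^(3/2)) = 1/(-9 - 11*I*√11)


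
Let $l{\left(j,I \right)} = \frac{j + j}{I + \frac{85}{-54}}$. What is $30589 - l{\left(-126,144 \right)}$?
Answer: $\frac{235273607}{7691} \approx 30591.0$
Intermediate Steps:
$l{\left(j,I \right)} = \frac{2 j}{- \frac{85}{54} + I}$ ($l{\left(j,I \right)} = \frac{2 j}{I + 85 \left(- \frac{1}{54}\right)} = \frac{2 j}{I - \frac{85}{54}} = \frac{2 j}{- \frac{85}{54} + I}$)
$30589 - l{\left(-126,144 \right)} = 30589 - 108 \left(-126\right) \frac{1}{-85 + 54 \cdot 144} = 30589 - 108 \left(-126\right) \frac{1}{-85 + 7776} = 30589 - 108 \left(-126\right) \frac{1}{7691} = 30589 - - \frac{13608}{7691} = 30589 + \frac{13608}{7691} = \frac{235273607}{7691}$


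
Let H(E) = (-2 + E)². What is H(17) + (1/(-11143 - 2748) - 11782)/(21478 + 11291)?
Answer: 102255026512/455194179 ≈ 224.64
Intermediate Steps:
H(17) + (1/(-11143 - 2748) - 11782)/(21478 + 11291) = (-2 + 17)² + (1/(-11143 - 2748) - 11782)/(21478 + 11291) = 15² + (1/(-13891) - 11782)/32769 = 225 + (-1/13891 - 11782)*(1/32769) = 225 - 163663763/13891*1/32769 = 225 - 163663763/455194179 = 102255026512/455194179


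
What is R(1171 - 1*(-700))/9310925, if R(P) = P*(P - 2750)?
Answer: -1644609/9310925 ≈ -0.17663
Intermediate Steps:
R(P) = P*(-2750 + P)
R(1171 - 1*(-700))/9310925 = ((1171 - 1*(-700))*(-2750 + (1171 - 1*(-700))))/9310925 = ((1171 + 700)*(-2750 + (1171 + 700)))*(1/9310925) = (1871*(-2750 + 1871))*(1/9310925) = (1871*(-879))*(1/9310925) = -1644609*1/9310925 = -1644609/9310925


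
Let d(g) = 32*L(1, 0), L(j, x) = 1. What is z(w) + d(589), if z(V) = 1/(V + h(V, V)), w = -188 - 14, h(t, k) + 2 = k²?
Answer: 1299201/40600 ≈ 32.000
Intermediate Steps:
h(t, k) = -2 + k²
d(g) = 32 (d(g) = 32*1 = 32)
w = -202
z(V) = 1/(-2 + V + V²) (z(V) = 1/(V + (-2 + V²)) = 1/(-2 + V + V²))
z(w) + d(589) = 1/(-2 - 202 + (-202)²) + 32 = 1/(-2 - 202 + 40804) + 32 = 1/40600 + 32 = 1299201/40600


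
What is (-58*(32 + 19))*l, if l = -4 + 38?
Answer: -100572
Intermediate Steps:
l = 34
(-58*(32 + 19))*l = -58*(32 + 19)*34 = -58*51*34 = -2958*34 = -100572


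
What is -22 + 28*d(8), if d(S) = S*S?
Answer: 1770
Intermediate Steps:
d(S) = S²
-22 + 28*d(8) = -22 + 28*8² = -22 + 28*64 = -22 + 1792 = 1770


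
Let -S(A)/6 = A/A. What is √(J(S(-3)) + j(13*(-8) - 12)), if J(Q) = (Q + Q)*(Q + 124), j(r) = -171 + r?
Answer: I*√1703 ≈ 41.267*I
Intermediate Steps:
S(A) = -6 (S(A) = -6*A/A = -6*1 = -6)
J(Q) = 2*Q*(124 + Q) (J(Q) = (2*Q)*(124 + Q) = 2*Q*(124 + Q))
√(J(S(-3)) + j(13*(-8) - 12)) = √(2*(-6)*(124 - 6) + (-171 + (13*(-8) - 12))) = √(2*(-6)*118 + (-171 + (-104 - 12))) = √(-1416 + (-171 - 116)) = √(-1416 - 287) = √(-1703) = I*√1703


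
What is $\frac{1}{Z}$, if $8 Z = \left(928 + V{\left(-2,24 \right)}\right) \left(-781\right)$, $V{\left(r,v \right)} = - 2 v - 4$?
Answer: $- \frac{2}{171039} \approx -1.1693 \cdot 10^{-5}$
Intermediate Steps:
$V{\left(r,v \right)} = -4 - 2 v$
$Z = - \frac{171039}{2}$ ($Z = \frac{\left(928 - 52\right) \left(-781\right)}{8} = \frac{876 \left(-781\right)}{8} = \frac{1}{8} \left(-684156\right) = - \frac{171039}{2} \approx -85520.0$)
$\frac{1}{Z} = \frac{1}{- \frac{171039}{2}} = - \frac{2}{171039}$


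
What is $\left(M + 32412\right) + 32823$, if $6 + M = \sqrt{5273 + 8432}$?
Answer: $65229 + \sqrt{13705} \approx 65346.0$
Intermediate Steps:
$M = -6 + \sqrt{13705}$ ($M = -6 + \sqrt{5273 + 8432} = -6 + \sqrt{13705} \approx 111.07$)
$\left(M + 32412\right) + 32823 = \left(\left(-6 + \sqrt{13705}\right) + 32412\right) + 32823 = \left(32406 + \sqrt{13705}\right) + 32823 = 65229 + \sqrt{13705}$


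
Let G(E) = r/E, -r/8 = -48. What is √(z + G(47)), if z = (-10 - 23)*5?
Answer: 9*I*√4277/47 ≈ 12.523*I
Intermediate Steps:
r = 384 (r = -8*(-48) = 384)
G(E) = 384/E
z = -165 (z = -33*5 = -165)
√(z + G(47)) = √(-165 + 384/47) = √(-7371/47) = 9*I*√4277/47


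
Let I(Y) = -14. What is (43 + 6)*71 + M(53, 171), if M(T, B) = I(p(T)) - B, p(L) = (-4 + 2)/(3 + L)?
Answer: 3294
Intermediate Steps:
p(L) = -2/(3 + L)
M(T, B) = -14 - B
(43 + 6)*71 + M(53, 171) = (43 + 6)*71 + (-14 - 1*171) = 49*71 + (-14 - 171) = 3479 - 185 = 3294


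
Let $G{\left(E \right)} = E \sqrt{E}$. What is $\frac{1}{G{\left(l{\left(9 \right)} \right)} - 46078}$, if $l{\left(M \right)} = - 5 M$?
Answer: $\frac{i}{- 46078 i + 135 \sqrt{5}} \approx -2.1701 \cdot 10^{-5} + 1.4217 \cdot 10^{-7} i$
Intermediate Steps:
$G{\left(E \right)} = E^{\frac{3}{2}}$
$\frac{1}{G{\left(l{\left(9 \right)} \right)} - 46078} = \frac{1}{\left(\left(-5\right) 9\right)^{\frac{3}{2}} - 46078} = \frac{1}{\left(-45\right)^{\frac{3}{2}} - 46078} = \frac{1}{- 135 i \sqrt{5} - 46078} = \frac{1}{-46078 - 135 i \sqrt{5}}$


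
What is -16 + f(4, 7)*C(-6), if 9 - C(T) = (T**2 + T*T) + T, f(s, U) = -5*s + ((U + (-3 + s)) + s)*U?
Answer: -3664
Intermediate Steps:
f(s, U) = -5*s + U*(-3 + U + 2*s) (f(s, U) = -5*s + ((-3 + U + s) + s)*U = -5*s + (-3 + U + 2*s)*U = -5*s + U*(-3 + U + 2*s))
C(T) = 9 - T - 2*T**2 (C(T) = 9 - ((T**2 + T*T) + T) = 9 - ((T**2 + T**2) + T) = 9 - (2*T**2 + T) = 9 - (T + 2*T**2) = 9 + (-T - 2*T**2) = 9 - T - 2*T**2)
-16 + f(4, 7)*C(-6) = -16 + (7**2 - 5*4 - 3*7 + 2*7*4)*(9 - 1*(-6) - 2*(-6)**2) = -16 + (49 - 20 - 21 + 56)*(9 + 6 - 2*36) = -16 + 64*(9 + 6 - 72) = -16 + 64*(-57) = -16 - 3648 = -3664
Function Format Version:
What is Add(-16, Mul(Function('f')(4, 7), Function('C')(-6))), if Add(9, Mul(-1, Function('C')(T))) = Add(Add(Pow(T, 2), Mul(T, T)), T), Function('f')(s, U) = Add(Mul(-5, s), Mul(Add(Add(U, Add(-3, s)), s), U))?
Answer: -3664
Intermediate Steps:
Function('f')(s, U) = Add(Mul(-5, s), Mul(U, Add(-3, U, Mul(2, s)))) (Function('f')(s, U) = Add(Mul(-5, s), Mul(Add(Add(-3, U, s), s), U)) = Add(Mul(-5, s), Mul(Add(-3, U, Mul(2, s)), U)) = Add(Mul(-5, s), Mul(U, Add(-3, U, Mul(2, s)))))
Function('C')(T) = Add(9, Mul(-1, T), Mul(-2, Pow(T, 2))) (Function('C')(T) = Add(9, Mul(-1, Add(Add(Pow(T, 2), Mul(T, T)), T))) = Add(9, Mul(-1, Add(Add(Pow(T, 2), Pow(T, 2)), T))) = Add(9, Mul(-1, Add(Mul(2, Pow(T, 2)), T))) = Add(9, Mul(-1, Add(T, Mul(2, Pow(T, 2))))) = Add(9, Add(Mul(-1, T), Mul(-2, Pow(T, 2)))) = Add(9, Mul(-1, T), Mul(-2, Pow(T, 2))))
Add(-16, Mul(Function('f')(4, 7), Function('C')(-6))) = Add(-16, Mul(Add(Pow(7, 2), Mul(-5, 4), Mul(-3, 7), Mul(2, 7, 4)), Add(9, Mul(-1, -6), Mul(-2, Pow(-6, 2))))) = Add(-16, Mul(Add(49, -20, -21, 56), Add(9, 6, Mul(-2, 36)))) = Add(-16, Mul(64, Add(9, 6, -72))) = Add(-16, Mul(64, -57)) = Add(-16, -3648) = -3664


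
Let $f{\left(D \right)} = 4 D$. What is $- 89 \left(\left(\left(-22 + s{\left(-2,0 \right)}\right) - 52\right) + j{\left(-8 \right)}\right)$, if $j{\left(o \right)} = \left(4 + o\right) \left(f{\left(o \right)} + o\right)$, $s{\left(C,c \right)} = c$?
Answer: $-7654$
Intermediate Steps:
$j{\left(o \right)} = 5 o \left(4 + o\right)$ ($j{\left(o \right)} = \left(4 + o\right) \left(4 o + o\right) = \left(4 + o\right) 5 o = 5 o \left(4 + o\right)$)
$- 89 \left(\left(\left(-22 + s{\left(-2,0 \right)}\right) - 52\right) + j{\left(-8 \right)}\right) = - 89 \left(\left(\left(-22 + 0\right) - 52\right) + 5 \left(-8\right) \left(4 - 8\right)\right) = - 89 \left(\left(-22 - 52\right) + 5 \left(-8\right) \left(-4\right)\right) = - 89 \left(-74 + 160\right) = \left(-89\right) 86 = -7654$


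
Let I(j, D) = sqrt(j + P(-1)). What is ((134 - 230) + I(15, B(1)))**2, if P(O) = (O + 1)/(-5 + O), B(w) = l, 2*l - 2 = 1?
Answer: (96 - sqrt(15))**2 ≈ 8487.4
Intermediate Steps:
l = 3/2 (l = 1 + (1/2)*1 = 1 + 1/2 = 3/2 ≈ 1.5000)
B(w) = 3/2
P(O) = (1 + O)/(-5 + O)
I(j, D) = sqrt(j) (I(j, D) = sqrt(j + (1 - 1)/(-5 - 1)) = sqrt(j + 0/(-6)) = sqrt(j - 1/6*0) = sqrt(j + 0) = sqrt(j))
((134 - 230) + I(15, B(1)))**2 = ((134 - 230) + sqrt(15))**2 = (-96 + sqrt(15))**2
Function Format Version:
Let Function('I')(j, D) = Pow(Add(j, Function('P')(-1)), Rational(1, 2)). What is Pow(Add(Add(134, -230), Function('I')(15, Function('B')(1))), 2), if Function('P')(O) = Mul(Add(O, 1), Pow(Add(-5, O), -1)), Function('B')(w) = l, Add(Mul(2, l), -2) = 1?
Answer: Pow(Add(96, Mul(-1, Pow(15, Rational(1, 2)))), 2) ≈ 8487.4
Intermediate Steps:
l = Rational(3, 2) (l = Add(1, Mul(Rational(1, 2), 1)) = Add(1, Rational(1, 2)) = Rational(3, 2) ≈ 1.5000)
Function('B')(w) = Rational(3, 2)
Function('P')(O) = Mul(Pow(Add(-5, O), -1), Add(1, O)) (Function('P')(O) = Mul(Add(1, O), Pow(Add(-5, O), -1)) = Mul(Pow(Add(-5, O), -1), Add(1, O)))
Function('I')(j, D) = Pow(j, Rational(1, 2)) (Function('I')(j, D) = Pow(Add(j, Mul(Pow(Add(-5, -1), -1), Add(1, -1))), Rational(1, 2)) = Pow(Add(j, Mul(Pow(-6, -1), 0)), Rational(1, 2)) = Pow(Add(j, Mul(Rational(-1, 6), 0)), Rational(1, 2)) = Pow(Add(j, 0), Rational(1, 2)) = Pow(j, Rational(1, 2)))
Pow(Add(Add(134, -230), Function('I')(15, Function('B')(1))), 2) = Pow(Add(Add(134, -230), Pow(15, Rational(1, 2))), 2) = Pow(Add(-96, Pow(15, Rational(1, 2))), 2)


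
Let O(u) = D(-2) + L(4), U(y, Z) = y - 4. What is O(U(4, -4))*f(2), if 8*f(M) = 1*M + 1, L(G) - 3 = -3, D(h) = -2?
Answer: -¾ ≈ -0.75000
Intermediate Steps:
L(G) = 0 (L(G) = 3 - 3 = 0)
U(y, Z) = -4 + y
f(M) = ⅛ + M/8 (f(M) = (1*M + 1)/8 = (M + 1)/8 = (1 + M)/8 = ⅛ + M/8)
O(u) = -2 (O(u) = -2 + 0 = -2)
O(U(4, -4))*f(2) = -2*(⅛ + (⅛)*2) = -2*(⅛ + ¼) = -2*3/8 = -¾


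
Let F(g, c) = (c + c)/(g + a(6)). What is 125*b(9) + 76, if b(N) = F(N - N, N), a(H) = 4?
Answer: 1277/2 ≈ 638.50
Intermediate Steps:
F(g, c) = 2*c/(4 + g) (F(g, c) = (c + c)/(g + 4) = (2*c)/(4 + g) = 2*c/(4 + g))
b(N) = N/2 (b(N) = 2*N/(4 + (N - N)) = 2*N/(4 + 0) = 2*N/4 = 2*N*(¼) = N/2)
125*b(9) + 76 = 125*((½)*9) + 76 = 125*(9/2) + 76 = 1125/2 + 76 = 1277/2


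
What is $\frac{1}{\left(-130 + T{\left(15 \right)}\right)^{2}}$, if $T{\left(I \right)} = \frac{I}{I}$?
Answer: $\frac{1}{16641} \approx 6.0093 \cdot 10^{-5}$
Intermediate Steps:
$T{\left(I \right)} = 1$
$\frac{1}{\left(-130 + T{\left(15 \right)}\right)^{2}} = \frac{1}{\left(-130 + 1\right)^{2}} = \frac{1}{\left(-129\right)^{2}} = \frac{1}{16641}$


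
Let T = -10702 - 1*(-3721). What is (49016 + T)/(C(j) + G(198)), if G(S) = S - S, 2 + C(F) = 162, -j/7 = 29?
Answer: 8407/32 ≈ 262.72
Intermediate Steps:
j = -203 (j = -7*29 = -203)
C(F) = 160 (C(F) = -2 + 162 = 160)
T = -6981 (T = -10702 + 3721 = -6981)
G(S) = 0
(49016 + T)/(C(j) + G(198)) = (49016 - 6981)/(160 + 0) = 42035/160 = 42035*(1/160) = 8407/32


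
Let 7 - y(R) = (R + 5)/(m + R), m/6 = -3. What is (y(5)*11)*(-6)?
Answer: -6666/13 ≈ -512.77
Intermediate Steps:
m = -18 (m = 6*(-3) = -18)
y(R) = 7 - (5 + R)/(-18 + R) (y(R) = 7 - (R + 5)/(-18 + R) = 7 - (5 + R)/(-18 + R))
(y(5)*11)*(-6) = (((-131 + 6*5)/(-18 + 5))*11)*(-6) = (((-131 + 30)/(-13))*11)*(-6) = (-1/13*(-101)*11)*(-6) = ((101/13)*11)*(-6) = (1111/13)*(-6) = -6666/13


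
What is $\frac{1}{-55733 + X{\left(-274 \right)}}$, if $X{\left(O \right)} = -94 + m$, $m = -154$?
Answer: $- \frac{1}{55981} \approx -1.7863 \cdot 10^{-5}$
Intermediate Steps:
$X{\left(O \right)} = -248$ ($X{\left(O \right)} = -94 - 154 = -248$)
$\frac{1}{-55733 + X{\left(-274 \right)}} = \frac{1}{-55733 - 248} = \frac{1}{-55981} = - \frac{1}{55981}$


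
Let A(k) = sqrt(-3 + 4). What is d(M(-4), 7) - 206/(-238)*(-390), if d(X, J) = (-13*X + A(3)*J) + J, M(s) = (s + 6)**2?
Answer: -44692/119 ≈ -375.56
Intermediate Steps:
M(s) = (6 + s)**2
A(k) = 1 (A(k) = sqrt(1) = 1)
d(X, J) = -13*X + 2*J (d(X, J) = (-13*X + 1*J) + J = (-13*X + J) + J = (J - 13*X) + J = -13*X + 2*J)
d(M(-4), 7) - 206/(-238)*(-390) = (-13*(6 - 4)**2 + 2*7) - 206/(-238)*(-390) = (-13*2**2 + 14) - 206*(-1/238)*(-390) = (-13*4 + 14) + (103/119)*(-390) = (-52 + 14) - 40170/119 = -38 - 40170/119 = -44692/119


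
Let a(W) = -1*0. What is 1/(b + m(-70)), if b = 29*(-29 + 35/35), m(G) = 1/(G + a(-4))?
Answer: -70/56841 ≈ -0.0012315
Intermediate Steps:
a(W) = 0
m(G) = 1/G (m(G) = 1/(G + 0) = 1/G)
b = -812 (b = 29*(-29 + 35*(1/35)) = 29*(-29 + 1) = 29*(-28) = -812)
1/(b + m(-70)) = 1/(-812 + 1/(-70)) = 1/(-812 - 1/70) = 1/(-56841/70) = -70/56841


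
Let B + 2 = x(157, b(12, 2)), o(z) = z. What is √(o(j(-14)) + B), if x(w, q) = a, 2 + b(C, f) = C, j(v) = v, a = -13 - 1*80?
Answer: I*√109 ≈ 10.44*I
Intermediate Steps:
a = -93 (a = -13 - 80 = -93)
b(C, f) = -2 + C
x(w, q) = -93
B = -95 (B = -2 - 93 = -95)
√(o(j(-14)) + B) = √(-14 - 95) = √(-109) = I*√109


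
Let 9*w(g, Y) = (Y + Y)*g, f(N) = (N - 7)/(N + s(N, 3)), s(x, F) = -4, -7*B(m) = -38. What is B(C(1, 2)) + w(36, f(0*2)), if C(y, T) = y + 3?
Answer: 136/7 ≈ 19.429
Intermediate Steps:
C(y, T) = 3 + y
B(m) = 38/7 (B(m) = -1/7*(-38) = 38/7)
f(N) = (-7 + N)/(-4 + N) (f(N) = (N - 7)/(N - 4) = (-7 + N)/(-4 + N))
w(g, Y) = 2*Y*g/9 (w(g, Y) = ((Y + Y)*g)/9 = ((2*Y)*g)/9 = (2*Y*g)/9 = 2*Y*g/9)
B(C(1, 2)) + w(36, f(0*2)) = 38/7 + (2/9)*((-7 + 0*2)/(-4 + 0*2))*36 = 38/7 + (2/9)*((-7 + 0)/(-4 + 0))*36 = 38/7 + (2/9)*(-7/(-4))*36 = 38/7 + (2/9)*(-1/4*(-7))*36 = 38/7 + (2/9)*(7/4)*36 = 38/7 + 14 = 136/7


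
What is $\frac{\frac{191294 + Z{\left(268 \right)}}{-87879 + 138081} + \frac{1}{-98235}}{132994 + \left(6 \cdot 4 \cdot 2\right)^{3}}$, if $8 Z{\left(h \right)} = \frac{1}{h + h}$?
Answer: $\frac{8953208647331}{572337048944989440} \approx 1.5643 \cdot 10^{-5}$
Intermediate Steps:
$Z{\left(h \right)} = \frac{1}{16 h}$ ($Z{\left(h \right)} = \frac{1}{8 \left(h + h\right)} = \frac{1}{8 \cdot 2 h} = \frac{\frac{1}{2} \frac{1}{h}}{8} = \frac{1}{16 h}$)
$\frac{\frac{191294 + Z{\left(268 \right)}}{-87879 + 138081} + \frac{1}{-98235}}{132994 + \left(6 \cdot 4 \cdot 2\right)^{3}} = \frac{\frac{191294 + \frac{1}{16 \cdot 268}}{-87879 + 138081} + \frac{1}{-98235}}{132994 + \left(6 \cdot 4 \cdot 2\right)^{3}} = \frac{\frac{191294 + \frac{1}{16} \cdot \frac{1}{268}}{50202} - \frac{1}{98235}}{132994 + \left(24 \cdot 2\right)^{3}} = \frac{\left(191294 + \frac{1}{4288}\right) \frac{1}{50202} - \frac{1}{98235}}{132994 + 48^{3}} = \frac{\frac{820268673}{4288} \cdot \frac{1}{50202} - \frac{1}{98235}}{132994 + 110592} = \frac{\frac{273422891}{71755392} - \frac{1}{98235}}{243586} = \frac{8953208647331}{2349630311040} \cdot \frac{1}{243586} = \frac{8953208647331}{572337048944989440}$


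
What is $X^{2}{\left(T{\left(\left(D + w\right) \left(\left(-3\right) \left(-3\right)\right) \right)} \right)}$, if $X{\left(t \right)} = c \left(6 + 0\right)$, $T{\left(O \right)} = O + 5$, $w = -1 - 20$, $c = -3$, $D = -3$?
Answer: $324$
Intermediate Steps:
$w = -21$ ($w = -1 - 20 = -21$)
$T{\left(O \right)} = 5 + O$
$X{\left(t \right)} = -18$ ($X{\left(t \right)} = - 3 \left(6 + 0\right) = \left(-3\right) 6 = -18$)
$X^{2}{\left(T{\left(\left(D + w\right) \left(\left(-3\right) \left(-3\right)\right) \right)} \right)} = \left(-18\right)^{2} = 324$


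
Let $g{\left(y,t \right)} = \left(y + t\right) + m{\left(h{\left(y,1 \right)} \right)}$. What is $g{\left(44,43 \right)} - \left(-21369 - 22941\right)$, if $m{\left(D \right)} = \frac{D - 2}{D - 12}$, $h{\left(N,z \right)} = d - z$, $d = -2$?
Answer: $\frac{133192}{3} \approx 44397.0$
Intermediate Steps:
$h{\left(N,z \right)} = -2 - z$
$m{\left(D \right)} = \frac{-2 + D}{-12 + D}$
$g{\left(y,t \right)} = \frac{1}{3} + t + y$ ($g{\left(y,t \right)} = \left(y + t\right) + \frac{-2 - 3}{-12 - 3} = \left(t + y\right) + \frac{-2 - 3}{-12 - 3} = \left(t + y\right) + \frac{1}{-15} \left(-5\right) = \left(t + y\right) - - \frac{1}{3} = \left(t + y\right) + \frac{1}{3} = \frac{1}{3} + t + y$)
$g{\left(44,43 \right)} - \left(-21369 - 22941\right) = \left(\frac{1}{3} + 43 + 44\right) - \left(-21369 - 22941\right) = \frac{262}{3} - \left(-21369 - 22941\right) = \frac{262}{3} - -44310 = \frac{262}{3} + 44310 = \frac{133192}{3}$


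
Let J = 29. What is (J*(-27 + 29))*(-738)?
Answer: -42804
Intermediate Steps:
(J*(-27 + 29))*(-738) = (29*(-27 + 29))*(-738) = (29*2)*(-738) = 58*(-738) = -42804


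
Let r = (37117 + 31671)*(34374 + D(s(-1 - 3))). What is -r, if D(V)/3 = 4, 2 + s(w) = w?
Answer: -2365344168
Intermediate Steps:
s(w) = -2 + w
D(V) = 12 (D(V) = 3*4 = 12)
r = 2365344168 (r = (37117 + 31671)*(34374 + 12) = 68788*34386 = 2365344168)
-r = -1*2365344168 = -2365344168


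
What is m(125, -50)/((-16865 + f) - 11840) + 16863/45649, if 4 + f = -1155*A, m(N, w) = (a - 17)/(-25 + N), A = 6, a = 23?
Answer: 30048885903/81344235550 ≈ 0.36940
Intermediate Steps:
m(N, w) = 6/(-25 + N) (m(N, w) = (23 - 17)/(-25 + N) = 6/(-25 + N))
f = -6934 (f = -4 - 1155*6 = -4 - 6930 = -6934)
m(125, -50)/((-16865 + f) - 11840) + 16863/45649 = (6/(-25 + 125))/((-16865 - 6934) - 11840) + 16863/45649 = (6/100)/(-23799 - 11840) + 16863*(1/45649) = (6*(1/100))/(-35639) + 16863/45649 = (3/50)*(-1/35639) + 16863/45649 = -3/1781950 + 16863/45649 = 30048885903/81344235550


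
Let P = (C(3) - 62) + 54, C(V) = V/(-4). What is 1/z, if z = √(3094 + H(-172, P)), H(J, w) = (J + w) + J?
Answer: 2*√10965/10965 ≈ 0.019100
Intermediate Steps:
C(V) = -V/4 (C(V) = V*(-¼) = -V/4)
P = -35/4 (P = (-¼*3 - 62) + 54 = (-¾ - 62) + 54 = -251/4 + 54 = -35/4 ≈ -8.7500)
H(J, w) = w + 2*J
z = √10965/2 (z = √(3094 + (-35/4 + 2*(-172))) = √(3094 + (-35/4 - 344)) = √(3094 - 1411/4) = √(10965/4) = √10965/2 ≈ 52.357)
1/z = 1/(√10965/2) = 2*√10965/10965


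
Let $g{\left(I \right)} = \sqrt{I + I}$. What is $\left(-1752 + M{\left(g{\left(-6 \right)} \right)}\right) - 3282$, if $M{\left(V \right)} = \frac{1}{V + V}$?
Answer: $-5034 - \frac{i \sqrt{3}}{12} \approx -5034.0 - 0.14434 i$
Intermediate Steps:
$g{\left(I \right)} = \sqrt{2} \sqrt{I}$ ($g{\left(I \right)} = \sqrt{2 I} = \sqrt{2} \sqrt{I}$)
$M{\left(V \right)} = \frac{1}{2 V}$
$\left(-1752 + M{\left(g{\left(-6 \right)} \right)}\right) - 3282 = \left(-1752 + \frac{1}{2 \sqrt{2} \sqrt{-6}}\right) - 3282 = \left(-1752 + \frac{1}{2 \sqrt{2} i \sqrt{6}}\right) - 3282 = \left(-1752 + \frac{1}{2 \cdot 2 i \sqrt{3}}\right) - 3282 = \left(-1752 + \frac{\left(- \frac{1}{6}\right) i \sqrt{3}}{2}\right) - 3282 = \left(-1752 - \frac{i \sqrt{3}}{12}\right) - 3282 = -5034 - \frac{i \sqrt{3}}{12}$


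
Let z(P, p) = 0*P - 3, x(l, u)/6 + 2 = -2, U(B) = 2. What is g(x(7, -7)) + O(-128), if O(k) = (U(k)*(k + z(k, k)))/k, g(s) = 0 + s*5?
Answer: -7549/64 ≈ -117.95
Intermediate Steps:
x(l, u) = -24 (x(l, u) = -12 + 6*(-2) = -12 - 12 = -24)
g(s) = 5*s (g(s) = 0 + 5*s = 5*s)
z(P, p) = -3 (z(P, p) = 0 - 3 = -3)
O(k) = (-6 + 2*k)/k (O(k) = (2*(k - 3))/k = (2*(-3 + k))/k = (-6 + 2*k)/k)
g(x(7, -7)) + O(-128) = 5*(-24) + (2 - 6/(-128)) = -120 + (2 - 6*(-1/128)) = -120 + (2 + 3/64) = -120 + 131/64 = -7549/64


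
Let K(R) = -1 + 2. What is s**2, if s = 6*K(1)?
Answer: 36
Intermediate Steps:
K(R) = 1
s = 6 (s = 6*1 = 6)
s**2 = 6**2 = 36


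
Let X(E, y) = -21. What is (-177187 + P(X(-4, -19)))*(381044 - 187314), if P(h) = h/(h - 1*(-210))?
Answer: -308938131320/9 ≈ -3.4326e+10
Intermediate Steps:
P(h) = h/(210 + h) (P(h) = h/(h + 210) = h/(210 + h))
(-177187 + P(X(-4, -19)))*(381044 - 187314) = (-177187 - 21/(210 - 21))*(381044 - 187314) = (-177187 - 21/189)*193730 = (-177187 - 21*1/189)*193730 = (-177187 - 1/9)*193730 = -1594684/9*193730 = -308938131320/9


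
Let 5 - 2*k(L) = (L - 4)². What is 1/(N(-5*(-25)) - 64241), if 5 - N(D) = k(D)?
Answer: -1/56918 ≈ -1.7569e-5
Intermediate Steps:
k(L) = 5/2 - (-4 + L)²/2 (k(L) = 5/2 - (L - 4)²/2 = 5/2 - (-4 + L)²/2)
N(D) = 5/2 + (-4 + D)²/2 (N(D) = 5 - (5/2 - (-4 + D)²/2) = 5 + (-5/2 + (-4 + D)²/2) = 5/2 + (-4 + D)²/2)
1/(N(-5*(-25)) - 64241) = 1/((5/2 + (-4 - 5*(-25))²/2) - 64241) = 1/((5/2 + (-4 + 125)²/2) - 64241) = 1/((5/2 + (½)*121²) - 64241) = 1/((5/2 + (½)*14641) - 64241) = 1/((5/2 + 14641/2) - 64241) = 1/(7323 - 64241) = 1/(-56918) = -1/56918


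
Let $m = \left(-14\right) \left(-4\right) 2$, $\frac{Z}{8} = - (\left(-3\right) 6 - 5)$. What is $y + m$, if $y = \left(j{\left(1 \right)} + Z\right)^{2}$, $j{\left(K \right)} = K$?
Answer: $34337$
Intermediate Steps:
$Z = 184$ ($Z = 8 \left(- (\left(-3\right) 6 - 5)\right) = 8 \left(- (-18 - 5)\right) = 8 \left(\left(-1\right) \left(-23\right)\right) = 8 \cdot 23 = 184$)
$m = 112$ ($m = 56 \cdot 2 = 112$)
$y = 34225$ ($y = \left(1 + 184\right)^{2} = 185^{2} = 34225$)
$y + m = 34225 + 112 = 34337$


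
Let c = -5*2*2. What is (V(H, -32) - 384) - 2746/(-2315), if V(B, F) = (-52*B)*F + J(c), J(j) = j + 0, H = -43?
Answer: -166575394/2315 ≈ -71955.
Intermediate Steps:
c = -20 (c = -10*2 = -20)
J(j) = j
V(B, F) = -20 - 52*B*F (V(B, F) = (-52*B)*F - 20 = -52*B*F - 20 = -20 - 52*B*F)
(V(H, -32) - 384) - 2746/(-2315) = ((-20 - 52*(-43)*(-32)) - 384) - 2746/(-2315) = ((-20 - 71552) - 384) - 2746*(-1/2315) = (-71572 - 384) + 2746/2315 = -71956 + 2746/2315 = -166575394/2315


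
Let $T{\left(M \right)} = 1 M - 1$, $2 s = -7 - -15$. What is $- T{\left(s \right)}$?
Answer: $-3$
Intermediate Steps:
$s = 4$ ($s = \frac{-7 - -15}{2} = \frac{-7 + 15}{2} = \frac{1}{2} \cdot 8 = 4$)
$T{\left(M \right)} = -1 + M$ ($T{\left(M \right)} = M - 1 = -1 + M$)
$- T{\left(s \right)} = - (-1 + 4) = \left(-1\right) 3 = -3$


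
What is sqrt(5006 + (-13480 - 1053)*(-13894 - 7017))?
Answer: sqrt(303904569) ≈ 17433.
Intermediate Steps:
sqrt(5006 + (-13480 - 1053)*(-13894 - 7017)) = sqrt(5006 - 14533*(-20911)) = sqrt(5006 + 303899563) = sqrt(303904569)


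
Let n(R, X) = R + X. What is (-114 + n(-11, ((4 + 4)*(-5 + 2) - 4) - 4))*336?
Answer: -52752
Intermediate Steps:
(-114 + n(-11, ((4 + 4)*(-5 + 2) - 4) - 4))*336 = (-114 + (-11 + (((4 + 4)*(-5 + 2) - 4) - 4)))*336 = (-114 + (-11 + ((8*(-3) - 4) - 4)))*336 = (-114 + (-11 + ((-24 - 4) - 4)))*336 = (-114 + (-11 + (-28 - 4)))*336 = (-114 + (-11 - 32))*336 = (-114 - 43)*336 = -157*336 = -52752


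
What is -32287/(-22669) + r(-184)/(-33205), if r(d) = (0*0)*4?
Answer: 32287/22669 ≈ 1.4243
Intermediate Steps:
r(d) = 0 (r(d) = 0*4 = 0)
-32287/(-22669) + r(-184)/(-33205) = -32287/(-22669) + 0/(-33205) = -32287*(-1/22669) + 0*(-1/33205) = 32287/22669 + 0 = 32287/22669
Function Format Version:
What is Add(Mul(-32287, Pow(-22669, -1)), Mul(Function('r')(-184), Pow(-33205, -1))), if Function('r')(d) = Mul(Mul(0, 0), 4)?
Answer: Rational(32287, 22669) ≈ 1.4243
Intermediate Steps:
Function('r')(d) = 0 (Function('r')(d) = Mul(0, 4) = 0)
Add(Mul(-32287, Pow(-22669, -1)), Mul(Function('r')(-184), Pow(-33205, -1))) = Add(Mul(-32287, Pow(-22669, -1)), Mul(0, Pow(-33205, -1))) = Add(Mul(-32287, Rational(-1, 22669)), Mul(0, Rational(-1, 33205))) = Add(Rational(32287, 22669), 0) = Rational(32287, 22669)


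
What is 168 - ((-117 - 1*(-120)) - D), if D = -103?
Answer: 62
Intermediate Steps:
168 - ((-117 - 1*(-120)) - D) = 168 - ((-117 - 1*(-120)) - 1*(-103)) = 168 - ((-117 + 120) + 103) = 168 - (3 + 103) = 168 - 1*106 = 168 - 106 = 62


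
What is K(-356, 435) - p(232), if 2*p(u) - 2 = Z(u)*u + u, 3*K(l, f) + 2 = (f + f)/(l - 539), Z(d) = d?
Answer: -14515105/537 ≈ -27030.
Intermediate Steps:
K(l, f) = -⅔ + 2*f/(3*(-539 + l)) (K(l, f) = -⅔ + ((f + f)/(l - 539))/3 = -⅔ + ((2*f)/(-539 + l))/3 = -⅔ + (2*f/(-539 + l))/3 = -⅔ + 2*f/(3*(-539 + l)))
p(u) = 1 + u/2 + u²/2 (p(u) = 1 + (u*u + u)/2 = 1 + (u² + u)/2 = 1 + (u + u²)/2 = 1 + (u/2 + u²/2) = 1 + u/2 + u²/2)
K(-356, 435) - p(232) = 2*(539 + 435 - 1*(-356))/(3*(-539 - 356)) - (1 + (½)*232 + (½)*232²) = (⅔)*(539 + 435 + 356)/(-895) - (1 + 116 + (½)*53824) = (⅔)*(-1/895)*1330 - (1 + 116 + 26912) = -532/537 - 1*27029 = -532/537 - 27029 = -14515105/537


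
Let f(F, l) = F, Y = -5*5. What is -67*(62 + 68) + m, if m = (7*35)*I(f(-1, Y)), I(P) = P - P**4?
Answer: -9200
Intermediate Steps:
Y = -25
m = -490 (m = (7*35)*(-1 - 1*(-1)**4) = 245*(-1 - 1*1) = 245*(-1 - 1) = 245*(-2) = -490)
-67*(62 + 68) + m = -67*(62 + 68) - 490 = -67*130 - 490 = -8710 - 490 = -9200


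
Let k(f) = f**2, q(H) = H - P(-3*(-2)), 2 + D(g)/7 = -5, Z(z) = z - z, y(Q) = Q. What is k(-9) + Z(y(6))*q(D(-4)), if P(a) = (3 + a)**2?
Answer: 81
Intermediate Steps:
Z(z) = 0
D(g) = -49 (D(g) = -14 + 7*(-5) = -14 - 35 = -49)
q(H) = -81 + H (q(H) = H - (3 - 3*(-2))**2 = H - (3 + 6)**2 = H - 1*9**2 = H - 1*81 = H - 81 = -81 + H)
k(-9) + Z(y(6))*q(D(-4)) = (-9)**2 + 0*(-81 - 49) = 81 + 0*(-130) = 81 + 0 = 81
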